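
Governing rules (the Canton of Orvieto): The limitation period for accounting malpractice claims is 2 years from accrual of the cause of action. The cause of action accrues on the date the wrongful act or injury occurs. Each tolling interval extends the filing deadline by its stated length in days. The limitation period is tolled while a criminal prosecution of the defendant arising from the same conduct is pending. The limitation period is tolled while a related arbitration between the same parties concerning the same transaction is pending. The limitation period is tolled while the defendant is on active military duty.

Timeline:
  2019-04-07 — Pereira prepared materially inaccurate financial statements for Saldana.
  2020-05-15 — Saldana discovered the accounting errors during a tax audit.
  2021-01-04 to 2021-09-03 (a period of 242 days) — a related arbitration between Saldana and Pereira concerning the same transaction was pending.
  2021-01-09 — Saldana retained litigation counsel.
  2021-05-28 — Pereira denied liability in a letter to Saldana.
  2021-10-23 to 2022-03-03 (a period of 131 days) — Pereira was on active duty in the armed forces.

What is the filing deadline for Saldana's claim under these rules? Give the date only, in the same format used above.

Because the rule ties accrual to occurrence, the claim accrued on 2019-04-07, not on the 2020-05-15 discovery date.
2 years from 2019-04-07 is 2021-04-07.
The pending related arbitration from 2021-01-04 to 2021-09-03 tolled the period for 242 days, extending the deadline to 2021-12-05.
The period was tolled for 131 days by the defendant's active military service (2021-10-23 to 2022-03-03), pushing the deadline to 2022-04-15.
None of the other events listed affects the running of the period under the stated rules.

2022-04-15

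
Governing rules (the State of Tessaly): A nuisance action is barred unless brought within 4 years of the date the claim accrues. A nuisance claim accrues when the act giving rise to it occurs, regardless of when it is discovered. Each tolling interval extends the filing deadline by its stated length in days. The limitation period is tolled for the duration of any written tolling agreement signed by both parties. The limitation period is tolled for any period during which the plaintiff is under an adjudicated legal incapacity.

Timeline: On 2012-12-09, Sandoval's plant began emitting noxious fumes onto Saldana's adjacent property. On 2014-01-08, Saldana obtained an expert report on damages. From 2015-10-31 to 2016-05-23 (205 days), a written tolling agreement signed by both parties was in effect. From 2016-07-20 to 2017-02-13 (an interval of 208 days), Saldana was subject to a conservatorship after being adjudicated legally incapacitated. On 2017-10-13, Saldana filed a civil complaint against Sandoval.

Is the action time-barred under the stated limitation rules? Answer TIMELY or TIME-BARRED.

The claim accrued on 2012-12-09, when the wrongful act occurred.
4 years from 2012-12-09 is 2016-12-09.
Because the written tolling agreement ran from 2015-10-31 to 2016-05-23, the deadline is extended by 205 days to 2017-07-02.
The plaintiff's legal incapacity from 2016-07-20 to 2017-02-13 tolled the period for 208 days, extending the deadline to 2018-01-26.
Nothing else in the chronology tolls or restarts the period.
The 2017-10-13 filing precedes the 2018-01-26 deadline; the claim is timely.

TIMELY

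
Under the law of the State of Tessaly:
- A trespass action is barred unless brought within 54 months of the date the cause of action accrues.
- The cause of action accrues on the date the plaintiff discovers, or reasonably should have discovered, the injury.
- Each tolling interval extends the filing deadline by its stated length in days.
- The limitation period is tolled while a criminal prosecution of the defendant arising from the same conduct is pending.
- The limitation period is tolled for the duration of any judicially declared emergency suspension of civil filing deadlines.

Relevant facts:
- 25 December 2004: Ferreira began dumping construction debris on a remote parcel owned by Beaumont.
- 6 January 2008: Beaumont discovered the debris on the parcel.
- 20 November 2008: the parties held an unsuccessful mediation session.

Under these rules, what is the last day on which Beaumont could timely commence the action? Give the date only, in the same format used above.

Accrual is tied to discovery, so the period began on 6 January 2008 rather than on 25 December 2004 when the act occurred.
The untolled deadline — 54 months after 6 January 2008 — is 6 July 2012.
None of the other events listed affects the running of the period under the stated rules.

6 July 2012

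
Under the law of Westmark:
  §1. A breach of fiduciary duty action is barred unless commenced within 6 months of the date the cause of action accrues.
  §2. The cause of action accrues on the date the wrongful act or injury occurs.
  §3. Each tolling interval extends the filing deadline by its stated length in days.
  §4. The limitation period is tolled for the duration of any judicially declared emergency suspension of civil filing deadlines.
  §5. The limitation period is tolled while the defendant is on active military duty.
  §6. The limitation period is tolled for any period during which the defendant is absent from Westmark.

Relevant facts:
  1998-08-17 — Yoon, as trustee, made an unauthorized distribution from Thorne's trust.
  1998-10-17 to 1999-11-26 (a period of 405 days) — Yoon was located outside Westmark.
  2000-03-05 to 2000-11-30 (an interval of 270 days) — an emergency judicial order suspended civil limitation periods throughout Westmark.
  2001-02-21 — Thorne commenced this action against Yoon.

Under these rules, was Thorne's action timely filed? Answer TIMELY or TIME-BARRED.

The claim accrued on 1998-08-17, when the wrongful act occurred.
Adding the 6 months base period to 1998-08-17 gives a deadline of 1999-02-17, before any tolling.
Because the defendant's absence from the jurisdiction ran from 1998-10-17 to 1999-11-26, the deadline is extended by 405 days to 2000-03-28.
Because the emergency suspension of filing deadlines ran from 2000-03-05 to 2000-11-30, the deadline is extended by 270 days to 2000-12-23.
Filing on 2001-02-21 missed the 2000-12-23 deadline — the action is time-barred.

TIME-BARRED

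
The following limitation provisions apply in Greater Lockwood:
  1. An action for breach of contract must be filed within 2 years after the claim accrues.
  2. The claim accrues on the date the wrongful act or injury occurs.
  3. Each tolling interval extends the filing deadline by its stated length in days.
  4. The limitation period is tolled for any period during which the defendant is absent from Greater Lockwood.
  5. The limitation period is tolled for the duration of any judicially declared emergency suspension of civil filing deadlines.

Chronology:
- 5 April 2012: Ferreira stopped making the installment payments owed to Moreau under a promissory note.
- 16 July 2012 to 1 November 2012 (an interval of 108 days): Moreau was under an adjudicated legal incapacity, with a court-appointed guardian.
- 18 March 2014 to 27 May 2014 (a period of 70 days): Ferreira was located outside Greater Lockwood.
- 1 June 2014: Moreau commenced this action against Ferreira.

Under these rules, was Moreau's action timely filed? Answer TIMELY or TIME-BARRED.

TIMELY

The claim accrued on 5 April 2012, when the wrongful act occurred.
The untolled deadline — 2 years after 5 April 2012 — is 5 April 2014.
The period was tolled for 70 days by the defendant's absence from the jurisdiction (18 March 2014 to 27 May 2014), pushing the deadline to 14 June 2014.
No stated provision tolls the period for the plaintiff's incapacity, so the interval from 16 July 2012 to 1 November 2012 has no effect on the deadline.
Moreau filed on 1 June 2014, before the 14 June 2014 deadline, so the action is timely.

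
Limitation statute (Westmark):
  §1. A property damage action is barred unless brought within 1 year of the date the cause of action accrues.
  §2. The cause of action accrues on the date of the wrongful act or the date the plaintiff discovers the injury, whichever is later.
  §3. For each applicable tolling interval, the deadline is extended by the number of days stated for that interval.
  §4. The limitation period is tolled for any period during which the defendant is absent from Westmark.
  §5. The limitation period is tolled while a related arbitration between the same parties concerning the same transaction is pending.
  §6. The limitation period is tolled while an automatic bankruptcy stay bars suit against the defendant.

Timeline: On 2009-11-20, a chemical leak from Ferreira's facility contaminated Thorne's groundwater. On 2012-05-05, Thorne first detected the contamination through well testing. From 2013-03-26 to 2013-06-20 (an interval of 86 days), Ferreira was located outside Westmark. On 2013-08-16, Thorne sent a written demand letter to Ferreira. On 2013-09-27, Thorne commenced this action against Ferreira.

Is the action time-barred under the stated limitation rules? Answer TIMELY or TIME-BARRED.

TIME-BARRED

Taking the later of the act (2009-11-20) and discovery (2012-05-05), the claim accrued on 2012-05-05.
Adding the 1 year base period to 2012-05-05 gives a deadline of 2013-05-05, before any tolling.
The defendant's absence from the jurisdiction from 2013-03-26 to 2013-06-20 tolled the period for 86 days, extending the deadline to 2013-07-30.
Nothing else in the chronology tolls or restarts the period.
The 2013-09-27 filing falls after the 2013-07-30 deadline; the claim is time-barred.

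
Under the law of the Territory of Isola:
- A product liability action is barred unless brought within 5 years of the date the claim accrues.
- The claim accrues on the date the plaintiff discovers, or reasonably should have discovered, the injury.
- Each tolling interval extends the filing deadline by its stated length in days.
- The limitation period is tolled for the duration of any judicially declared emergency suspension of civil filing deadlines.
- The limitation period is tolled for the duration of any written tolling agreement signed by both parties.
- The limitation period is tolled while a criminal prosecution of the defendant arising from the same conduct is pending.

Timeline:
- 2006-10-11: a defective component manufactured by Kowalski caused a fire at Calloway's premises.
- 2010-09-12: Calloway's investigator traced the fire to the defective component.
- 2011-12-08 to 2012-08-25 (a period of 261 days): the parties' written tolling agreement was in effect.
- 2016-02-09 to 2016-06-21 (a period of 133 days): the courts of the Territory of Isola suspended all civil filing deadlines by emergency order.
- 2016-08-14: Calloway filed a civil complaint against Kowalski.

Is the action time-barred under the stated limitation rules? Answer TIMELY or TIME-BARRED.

TIMELY

The claim did not accrue until Calloway discovered the injury on 2010-09-12; the 2006-10-11 act date does not start the clock under the stated rule.
5 years from 2010-09-12 is 2015-09-12.
The written tolling agreement from 2011-12-08 to 2012-08-25 tolled the period for 261 days, extending the deadline to 2016-05-30.
The emergency suspension of filing deadlines from 2016-02-09 to 2016-06-21 tolled the period for 133 days, extending the deadline to 2016-10-10.
Filing on 2016-08-14 beat the 2016-10-10 deadline — the action is timely.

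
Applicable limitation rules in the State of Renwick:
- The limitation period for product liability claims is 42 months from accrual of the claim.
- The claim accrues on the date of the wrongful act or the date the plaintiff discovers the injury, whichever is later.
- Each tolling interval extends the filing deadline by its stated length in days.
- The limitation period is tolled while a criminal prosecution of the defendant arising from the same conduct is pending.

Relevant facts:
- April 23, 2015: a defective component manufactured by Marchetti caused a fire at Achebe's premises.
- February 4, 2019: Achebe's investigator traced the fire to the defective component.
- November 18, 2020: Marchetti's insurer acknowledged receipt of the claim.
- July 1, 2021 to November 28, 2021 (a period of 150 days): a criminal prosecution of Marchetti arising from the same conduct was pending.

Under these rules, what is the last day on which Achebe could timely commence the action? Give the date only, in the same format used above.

Taking the later of the act (April 23, 2015) and discovery (February 4, 2019), the claim accrued on February 4, 2019.
Adding the 42 months base period to February 4, 2019 gives a deadline of August 4, 2022, before any tolling.
The period was tolled for 150 days by the pending criminal prosecution (July 1, 2021 to November 28, 2021), pushing the deadline to January 1, 2023.
None of the other events listed affects the running of the period under the stated rules.

January 1, 2023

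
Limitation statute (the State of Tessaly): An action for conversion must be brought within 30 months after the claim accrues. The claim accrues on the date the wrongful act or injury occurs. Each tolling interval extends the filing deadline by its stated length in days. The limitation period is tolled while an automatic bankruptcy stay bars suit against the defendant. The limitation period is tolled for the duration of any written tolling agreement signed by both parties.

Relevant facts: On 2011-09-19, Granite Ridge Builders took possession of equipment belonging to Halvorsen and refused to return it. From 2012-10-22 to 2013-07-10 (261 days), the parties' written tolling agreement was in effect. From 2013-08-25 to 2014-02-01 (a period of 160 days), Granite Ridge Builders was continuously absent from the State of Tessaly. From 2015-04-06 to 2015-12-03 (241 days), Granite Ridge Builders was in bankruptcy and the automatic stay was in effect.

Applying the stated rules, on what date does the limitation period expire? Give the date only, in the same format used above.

2014-12-05

The claim accrued on 2011-09-19, the date of the act.
The untolled deadline — 30 months after 2011-09-19 — is 2014-03-19.
The written tolling agreement from 2012-10-22 to 2013-07-10 tolled the period for 261 days, extending the deadline to 2014-12-05.
By the time the automatic bankruptcy stay began on 2015-04-06, the limitation period had already expired on 2014-12-05; that interval cannot revive it.
Although the defendant's absence ran from 2013-08-25 to 2014-02-01, the stated rules do not make that a tolling event, so it is disregarded.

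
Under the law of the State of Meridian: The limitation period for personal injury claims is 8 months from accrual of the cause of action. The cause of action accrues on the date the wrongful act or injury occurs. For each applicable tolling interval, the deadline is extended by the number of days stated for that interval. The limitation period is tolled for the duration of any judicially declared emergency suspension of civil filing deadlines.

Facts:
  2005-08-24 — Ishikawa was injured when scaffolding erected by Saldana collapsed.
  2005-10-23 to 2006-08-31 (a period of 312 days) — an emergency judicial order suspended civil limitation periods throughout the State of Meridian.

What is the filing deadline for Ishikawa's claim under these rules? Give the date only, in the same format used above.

The limitation period began to run on 2005-08-24.
Adding the 8 months base period to 2005-08-24 gives a deadline of 2006-04-24, before any tolling.
The period was tolled for 312 days by the emergency suspension of filing deadlines (2005-10-23 to 2006-08-31), pushing the deadline to 2007-03-02.

2007-03-02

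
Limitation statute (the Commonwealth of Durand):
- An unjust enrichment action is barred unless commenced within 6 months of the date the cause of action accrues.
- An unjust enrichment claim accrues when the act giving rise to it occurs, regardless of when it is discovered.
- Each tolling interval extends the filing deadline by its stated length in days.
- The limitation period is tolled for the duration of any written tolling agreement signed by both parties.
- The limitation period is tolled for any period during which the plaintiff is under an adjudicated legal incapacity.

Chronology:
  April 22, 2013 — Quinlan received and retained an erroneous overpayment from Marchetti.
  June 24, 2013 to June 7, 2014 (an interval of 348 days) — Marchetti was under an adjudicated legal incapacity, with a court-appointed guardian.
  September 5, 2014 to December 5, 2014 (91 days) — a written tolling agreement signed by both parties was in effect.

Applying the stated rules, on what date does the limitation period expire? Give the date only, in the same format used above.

January 4, 2015

The cause of action accrued on April 22, 2013, the date of the act.
The untolled deadline — 6 months after April 22, 2013 — is October 22, 2013.
Because the plaintiff's legal incapacity ran from June 24, 2013 to June 7, 2014, the deadline is extended by 348 days to October 5, 2014.
The written tolling agreement from September 5, 2014 to December 5, 2014 tolled the period for 91 days, extending the deadline to January 4, 2015.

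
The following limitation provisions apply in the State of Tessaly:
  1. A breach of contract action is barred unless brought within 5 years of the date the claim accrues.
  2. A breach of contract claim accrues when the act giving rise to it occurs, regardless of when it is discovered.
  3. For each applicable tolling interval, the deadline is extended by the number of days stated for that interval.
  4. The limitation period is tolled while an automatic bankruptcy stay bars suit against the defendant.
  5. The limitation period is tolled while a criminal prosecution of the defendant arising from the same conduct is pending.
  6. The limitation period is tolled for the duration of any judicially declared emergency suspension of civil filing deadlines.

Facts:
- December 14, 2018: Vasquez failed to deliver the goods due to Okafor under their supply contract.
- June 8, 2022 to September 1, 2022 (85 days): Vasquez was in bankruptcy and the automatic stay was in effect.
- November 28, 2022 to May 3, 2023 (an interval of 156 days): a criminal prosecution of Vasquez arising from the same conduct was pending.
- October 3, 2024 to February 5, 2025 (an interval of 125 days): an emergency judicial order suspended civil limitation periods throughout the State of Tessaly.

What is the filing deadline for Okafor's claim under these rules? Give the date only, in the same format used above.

The claim accrued on December 14, 2018, when the wrongful act occurred.
5 years from December 14, 2018 is December 14, 2023.
Because the automatic bankruptcy stay ran from June 8, 2022 to September 1, 2022, the deadline is extended by 85 days to March 8, 2024.
The pending criminal prosecution from November 28, 2022 to May 3, 2023 tolled the period for 156 days, extending the deadline to August 11, 2024.
The emergency suspension of filing deadlines from October 3, 2024 to February 5, 2025 began after the period had already run on August 11, 2024, so it has no tolling effect.

August 11, 2024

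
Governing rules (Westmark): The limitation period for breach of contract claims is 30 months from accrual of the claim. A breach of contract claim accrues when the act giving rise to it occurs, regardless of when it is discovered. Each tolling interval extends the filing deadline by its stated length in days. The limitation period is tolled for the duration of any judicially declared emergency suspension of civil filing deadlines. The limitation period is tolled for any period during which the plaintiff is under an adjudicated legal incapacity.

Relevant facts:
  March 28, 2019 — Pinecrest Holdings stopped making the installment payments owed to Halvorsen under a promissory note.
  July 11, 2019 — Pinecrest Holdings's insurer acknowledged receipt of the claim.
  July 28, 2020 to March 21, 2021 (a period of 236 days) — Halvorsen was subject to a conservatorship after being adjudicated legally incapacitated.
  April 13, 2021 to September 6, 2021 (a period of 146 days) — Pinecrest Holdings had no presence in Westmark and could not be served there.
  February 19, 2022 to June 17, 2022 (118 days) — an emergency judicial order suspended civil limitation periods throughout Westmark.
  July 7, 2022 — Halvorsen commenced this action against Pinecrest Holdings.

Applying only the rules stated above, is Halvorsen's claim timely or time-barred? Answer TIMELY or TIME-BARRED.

The limitation period began to run on March 28, 2019.
30 months from March 28, 2019 is September 28, 2021.
Because the plaintiff's legal incapacity ran from July 28, 2020 to March 21, 2021, the deadline is extended by 236 days to May 22, 2022.
The period was tolled for 118 days by the emergency suspension of filing deadlines (February 19, 2022 to June 17, 2022), pushing the deadline to September 17, 2022.
The defendant's absence from the jurisdiction from April 13, 2021 to September 6, 2021 does not toll the period, because no stated rule makes the defendant's absence a tolling event.
None of the other events listed affects the running of the period under the stated rules.
Filing on July 7, 2022 beat the September 17, 2022 deadline — the action is timely.

TIMELY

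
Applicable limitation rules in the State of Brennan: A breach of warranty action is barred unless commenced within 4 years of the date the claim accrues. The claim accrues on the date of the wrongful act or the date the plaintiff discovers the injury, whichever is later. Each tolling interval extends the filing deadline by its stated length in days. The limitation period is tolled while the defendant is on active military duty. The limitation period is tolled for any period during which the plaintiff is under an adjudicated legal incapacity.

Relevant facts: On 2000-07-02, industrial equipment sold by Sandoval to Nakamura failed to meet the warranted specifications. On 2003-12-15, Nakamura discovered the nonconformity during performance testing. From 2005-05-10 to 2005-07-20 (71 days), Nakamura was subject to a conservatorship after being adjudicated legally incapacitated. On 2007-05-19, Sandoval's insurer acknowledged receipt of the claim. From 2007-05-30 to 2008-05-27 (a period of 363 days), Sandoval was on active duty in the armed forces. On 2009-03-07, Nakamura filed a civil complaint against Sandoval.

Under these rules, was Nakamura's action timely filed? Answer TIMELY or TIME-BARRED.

Taking the later of the act (2000-07-02) and discovery (2003-12-15), the claim accrued on 2003-12-15.
4 years from 2003-12-15 is 2007-12-15.
Because the plaintiff's legal incapacity ran from 2005-05-10 to 2005-07-20, the deadline is extended by 71 days to 2008-02-24.
Because the defendant's active military service ran from 2007-05-30 to 2008-05-27, the deadline is extended by 363 days to 2009-02-21.
None of the other events listed affects the running of the period under the stated rules.
Nakamura filed on 2009-03-07, after the 2009-02-21 deadline, so the action is time-barred.

TIME-BARRED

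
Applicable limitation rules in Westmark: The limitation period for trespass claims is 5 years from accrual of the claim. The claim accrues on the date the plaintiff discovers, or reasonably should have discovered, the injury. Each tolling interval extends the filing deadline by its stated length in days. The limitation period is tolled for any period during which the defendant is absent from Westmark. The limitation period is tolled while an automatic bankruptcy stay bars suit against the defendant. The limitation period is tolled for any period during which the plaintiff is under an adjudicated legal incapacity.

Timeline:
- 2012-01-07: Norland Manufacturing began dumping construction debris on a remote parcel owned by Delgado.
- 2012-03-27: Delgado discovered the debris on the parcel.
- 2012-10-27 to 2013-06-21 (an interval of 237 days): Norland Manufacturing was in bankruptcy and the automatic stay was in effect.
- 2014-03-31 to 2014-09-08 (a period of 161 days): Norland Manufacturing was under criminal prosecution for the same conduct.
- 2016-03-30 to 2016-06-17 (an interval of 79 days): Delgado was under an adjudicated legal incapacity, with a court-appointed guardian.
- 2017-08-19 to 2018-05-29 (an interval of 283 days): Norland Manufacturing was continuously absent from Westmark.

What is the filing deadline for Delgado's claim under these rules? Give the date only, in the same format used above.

2018-11-16

The claim did not accrue until Delgado discovered the injury on 2012-03-27; the 2012-01-07 act date does not start the clock under the stated rule.
Adding the 5 years base period to 2012-03-27 gives a deadline of 2017-03-27, before any tolling.
The period was tolled for 237 days by the automatic bankruptcy stay (2012-10-27 to 2013-06-21), pushing the deadline to 2017-11-19.
The plaintiff's legal incapacity from 2016-03-30 to 2016-06-17 tolled the period for 79 days, extending the deadline to 2018-02-06.
The defendant's absence from the jurisdiction from 2017-08-19 to 2018-05-29 tolled the period for 283 days, extending the deadline to 2018-11-16.
The pending criminal prosecution from 2014-03-31 to 2014-09-08 does not toll the period, because no stated rule makes a criminal prosecution a tolling event.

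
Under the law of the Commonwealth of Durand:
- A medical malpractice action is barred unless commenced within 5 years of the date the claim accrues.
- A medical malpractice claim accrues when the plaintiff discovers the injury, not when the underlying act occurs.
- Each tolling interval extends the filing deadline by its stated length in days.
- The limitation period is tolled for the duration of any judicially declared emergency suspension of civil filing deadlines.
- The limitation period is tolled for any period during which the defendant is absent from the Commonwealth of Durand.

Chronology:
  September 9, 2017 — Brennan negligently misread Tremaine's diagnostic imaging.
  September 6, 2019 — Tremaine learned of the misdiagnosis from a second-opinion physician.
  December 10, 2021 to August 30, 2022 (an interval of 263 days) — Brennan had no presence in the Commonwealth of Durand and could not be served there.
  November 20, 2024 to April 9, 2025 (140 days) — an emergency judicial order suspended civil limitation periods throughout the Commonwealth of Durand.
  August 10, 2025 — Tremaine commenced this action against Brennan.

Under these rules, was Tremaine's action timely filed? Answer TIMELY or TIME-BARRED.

The claim did not accrue until Tremaine discovered the injury on September 6, 2019; the September 9, 2017 act date does not start the clock under the stated rule.
The untolled deadline — 5 years after September 6, 2019 — is September 6, 2024.
The defendant's absence from the jurisdiction from December 10, 2021 to August 30, 2022 tolled the period for 263 days, extending the deadline to May 27, 2025.
Because the emergency suspension of filing deadlines ran from November 20, 2024 to April 9, 2025, the deadline is extended by 140 days to October 14, 2025.
Tremaine filed on August 10, 2025, before the October 14, 2025 deadline, so the action is timely.

TIMELY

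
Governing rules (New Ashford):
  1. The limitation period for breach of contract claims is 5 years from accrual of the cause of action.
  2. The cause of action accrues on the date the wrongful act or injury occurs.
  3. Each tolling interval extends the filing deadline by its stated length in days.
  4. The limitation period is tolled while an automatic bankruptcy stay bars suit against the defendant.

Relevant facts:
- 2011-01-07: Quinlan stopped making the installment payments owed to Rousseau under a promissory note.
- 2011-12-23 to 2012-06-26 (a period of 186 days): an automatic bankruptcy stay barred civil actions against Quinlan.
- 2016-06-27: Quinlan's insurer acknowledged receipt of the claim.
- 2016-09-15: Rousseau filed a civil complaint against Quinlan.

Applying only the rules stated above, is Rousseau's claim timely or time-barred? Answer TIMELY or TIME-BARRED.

The claim accrued on 2011-01-07, when the wrongful act occurred.
5 years from 2011-01-07 is 2016-01-07.
The period was tolled for 186 days by the automatic bankruptcy stay (2011-12-23 to 2012-06-26), pushing the deadline to 2016-07-11.
The other events in the timeline have no effect on the limitation period under the stated rules.
The 2016-09-15 filing falls after the 2016-07-11 deadline; the claim is time-barred.

TIME-BARRED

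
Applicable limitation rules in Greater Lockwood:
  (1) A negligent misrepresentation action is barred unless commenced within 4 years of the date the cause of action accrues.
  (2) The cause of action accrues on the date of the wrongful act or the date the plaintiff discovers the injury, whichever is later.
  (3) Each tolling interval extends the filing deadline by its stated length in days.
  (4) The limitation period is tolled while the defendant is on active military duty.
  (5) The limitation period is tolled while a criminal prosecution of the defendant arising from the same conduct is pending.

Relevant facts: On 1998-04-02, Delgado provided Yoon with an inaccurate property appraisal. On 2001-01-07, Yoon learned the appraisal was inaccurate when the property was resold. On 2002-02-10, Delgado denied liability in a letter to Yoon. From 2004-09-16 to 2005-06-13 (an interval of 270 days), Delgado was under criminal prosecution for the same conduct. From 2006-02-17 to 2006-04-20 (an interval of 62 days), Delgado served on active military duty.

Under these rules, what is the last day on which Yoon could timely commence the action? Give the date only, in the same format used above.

Because discovery on 2001-01-07 post-dates the 1998-04-02 act, accrual under the later-of rule falls on 2001-01-07.
The untolled deadline — 4 years after 2001-01-07 — is 2005-01-07.
The period was tolled for 270 days by the pending criminal prosecution (2004-09-16 to 2005-06-13), pushing the deadline to 2005-10-04.
The defendant's active military service starting 2006-02-17 came too late — the period had run on 2005-10-04 — and so does not extend the deadline.
None of the other events listed affects the running of the period under the stated rules.

2005-10-04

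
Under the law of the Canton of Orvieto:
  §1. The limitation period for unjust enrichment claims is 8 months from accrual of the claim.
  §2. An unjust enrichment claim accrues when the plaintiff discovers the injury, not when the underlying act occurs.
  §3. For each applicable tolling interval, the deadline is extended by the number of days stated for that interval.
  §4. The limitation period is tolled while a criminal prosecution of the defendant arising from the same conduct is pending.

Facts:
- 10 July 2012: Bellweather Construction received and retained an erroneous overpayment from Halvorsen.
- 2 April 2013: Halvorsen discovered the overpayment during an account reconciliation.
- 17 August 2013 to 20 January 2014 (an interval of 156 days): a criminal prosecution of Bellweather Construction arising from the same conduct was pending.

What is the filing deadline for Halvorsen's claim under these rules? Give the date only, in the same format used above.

Under the discovery rule, the claim accrued on 2 April 2013, when Halvorsen discovered the injury — not on the 10 July 2012 date of the underlying act.
8 months from 2 April 2013 is 2 December 2013.
The period was tolled for 156 days by the pending criminal prosecution (17 August 2013 to 20 January 2014), pushing the deadline to 7 May 2014.

7 May 2014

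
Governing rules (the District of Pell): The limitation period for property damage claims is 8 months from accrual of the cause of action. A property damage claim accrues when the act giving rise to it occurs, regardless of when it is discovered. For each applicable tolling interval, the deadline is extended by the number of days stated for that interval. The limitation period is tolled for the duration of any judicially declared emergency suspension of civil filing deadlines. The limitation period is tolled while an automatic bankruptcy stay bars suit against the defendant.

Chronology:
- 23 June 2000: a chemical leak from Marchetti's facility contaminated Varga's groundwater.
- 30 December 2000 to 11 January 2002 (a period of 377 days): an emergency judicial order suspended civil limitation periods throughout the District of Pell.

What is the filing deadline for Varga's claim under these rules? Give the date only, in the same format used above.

The claim accrued on 23 June 2000, when the wrongful act occurred.
The untolled deadline — 8 months after 23 June 2000 — is 23 February 2001.
The period was tolled for 377 days by the emergency suspension of filing deadlines (30 December 2000 to 11 January 2002), pushing the deadline to 7 March 2002.

7 March 2002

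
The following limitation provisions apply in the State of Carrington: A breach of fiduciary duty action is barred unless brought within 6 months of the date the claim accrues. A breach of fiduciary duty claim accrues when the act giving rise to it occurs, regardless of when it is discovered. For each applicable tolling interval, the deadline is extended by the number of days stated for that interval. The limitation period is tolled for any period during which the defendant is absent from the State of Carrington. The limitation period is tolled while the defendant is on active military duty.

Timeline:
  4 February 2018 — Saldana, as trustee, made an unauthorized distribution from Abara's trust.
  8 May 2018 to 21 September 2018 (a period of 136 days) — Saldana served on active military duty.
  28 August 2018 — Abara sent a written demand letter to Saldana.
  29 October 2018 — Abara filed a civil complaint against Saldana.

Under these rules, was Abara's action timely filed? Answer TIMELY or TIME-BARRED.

The claim accrued on 4 February 2018, the date of the act.
6 months from 4 February 2018 is 4 August 2018.
The defendant's active military service from 8 May 2018 to 21 September 2018 tolled the period for 136 days, extending the deadline to 18 December 2018.
The other events in the timeline have no effect on the limitation period under the stated rules.
Abara filed on 29 October 2018, before the 18 December 2018 deadline, so the action is timely.

TIMELY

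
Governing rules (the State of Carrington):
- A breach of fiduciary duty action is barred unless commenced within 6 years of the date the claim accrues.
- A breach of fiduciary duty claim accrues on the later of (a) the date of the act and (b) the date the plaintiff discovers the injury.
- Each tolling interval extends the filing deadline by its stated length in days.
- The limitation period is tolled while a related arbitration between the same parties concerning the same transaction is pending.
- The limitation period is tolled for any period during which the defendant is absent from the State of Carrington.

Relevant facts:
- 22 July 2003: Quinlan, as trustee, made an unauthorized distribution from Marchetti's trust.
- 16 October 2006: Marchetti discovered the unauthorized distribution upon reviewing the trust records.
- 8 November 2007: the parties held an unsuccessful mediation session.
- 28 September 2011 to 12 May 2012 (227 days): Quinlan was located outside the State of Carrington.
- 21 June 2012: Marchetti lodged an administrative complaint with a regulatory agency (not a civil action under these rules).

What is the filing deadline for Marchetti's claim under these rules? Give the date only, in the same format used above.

Because discovery on 16 October 2006 post-dates the 22 July 2003 act, accrual under the later-of rule falls on 16 October 2006.
6 years from 16 October 2006 is 16 October 2012.
Because the defendant's absence from the jurisdiction ran from 28 September 2011 to 12 May 2012, the deadline is extended by 227 days to 31 May 2013.
The other events in the timeline have no effect on the limitation period under the stated rules.

31 May 2013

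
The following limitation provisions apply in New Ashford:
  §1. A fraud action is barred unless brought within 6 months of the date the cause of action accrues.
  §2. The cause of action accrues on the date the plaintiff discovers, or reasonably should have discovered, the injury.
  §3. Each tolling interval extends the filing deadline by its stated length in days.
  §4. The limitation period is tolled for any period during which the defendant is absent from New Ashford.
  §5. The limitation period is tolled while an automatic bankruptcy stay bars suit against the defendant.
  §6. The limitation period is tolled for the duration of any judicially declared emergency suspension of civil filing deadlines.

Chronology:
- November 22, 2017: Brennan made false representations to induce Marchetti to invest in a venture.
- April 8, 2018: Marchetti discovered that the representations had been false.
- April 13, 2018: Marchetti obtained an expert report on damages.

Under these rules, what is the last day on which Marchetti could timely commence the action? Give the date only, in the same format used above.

Accrual is tied to discovery, so the period began on April 8, 2018 rather than on November 22, 2017 when the act occurred.
The untolled deadline — 6 months after April 8, 2018 — is October 8, 2018.
Nothing else in the chronology tolls or restarts the period.

October 8, 2018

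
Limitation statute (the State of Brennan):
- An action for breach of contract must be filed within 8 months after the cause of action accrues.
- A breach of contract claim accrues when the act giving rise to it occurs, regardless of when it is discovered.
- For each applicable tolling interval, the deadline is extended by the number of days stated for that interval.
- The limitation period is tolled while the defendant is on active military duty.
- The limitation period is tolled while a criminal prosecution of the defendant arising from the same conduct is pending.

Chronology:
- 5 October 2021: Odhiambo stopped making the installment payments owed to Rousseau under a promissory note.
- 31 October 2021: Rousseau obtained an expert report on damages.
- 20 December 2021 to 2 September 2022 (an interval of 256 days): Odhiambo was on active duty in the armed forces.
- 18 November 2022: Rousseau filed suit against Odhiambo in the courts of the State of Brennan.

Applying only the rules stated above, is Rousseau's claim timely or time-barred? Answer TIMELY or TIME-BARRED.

The limitation period began to run on 5 October 2021.
Adding the 8 months base period to 5 October 2021 gives a deadline of 5 June 2022, before any tolling.
The defendant's active military service from 20 December 2021 to 2 September 2022 tolled the period for 256 days, extending the deadline to 16 February 2023.
None of the other events listed affects the running of the period under the stated rules.
The 18 November 2022 filing precedes the 16 February 2023 deadline; the claim is timely.

TIMELY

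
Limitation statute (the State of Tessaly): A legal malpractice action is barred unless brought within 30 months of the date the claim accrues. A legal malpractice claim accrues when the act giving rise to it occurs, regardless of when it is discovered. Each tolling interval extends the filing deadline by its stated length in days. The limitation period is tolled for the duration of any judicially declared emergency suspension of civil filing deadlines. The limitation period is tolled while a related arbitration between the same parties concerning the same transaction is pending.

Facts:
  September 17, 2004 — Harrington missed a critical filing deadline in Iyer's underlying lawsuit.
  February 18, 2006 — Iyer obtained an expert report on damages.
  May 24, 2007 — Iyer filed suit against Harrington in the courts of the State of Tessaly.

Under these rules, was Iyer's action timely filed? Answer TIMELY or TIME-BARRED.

The limitation period began to run on September 17, 2004.
The untolled deadline — 30 months after September 17, 2004 — is March 17, 2007.
None of the other events listed affects the running of the period under the stated rules.
Iyer filed on May 24, 2007, after the March 17, 2007 deadline, so the action is time-barred.

TIME-BARRED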